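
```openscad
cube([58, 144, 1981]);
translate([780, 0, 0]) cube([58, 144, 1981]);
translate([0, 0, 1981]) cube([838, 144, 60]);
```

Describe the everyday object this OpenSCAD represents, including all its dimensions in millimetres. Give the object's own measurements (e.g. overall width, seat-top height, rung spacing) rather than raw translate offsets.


A door frame. The clear opening is 722 mm wide and 1981 mm high. Two 58 mm wide jambs, 144 mm deep, stand either side of the opening from the floor to the top of the opening. A 60 mm thick head sits across the top of both jambs, spanning the full outside width of the frame.


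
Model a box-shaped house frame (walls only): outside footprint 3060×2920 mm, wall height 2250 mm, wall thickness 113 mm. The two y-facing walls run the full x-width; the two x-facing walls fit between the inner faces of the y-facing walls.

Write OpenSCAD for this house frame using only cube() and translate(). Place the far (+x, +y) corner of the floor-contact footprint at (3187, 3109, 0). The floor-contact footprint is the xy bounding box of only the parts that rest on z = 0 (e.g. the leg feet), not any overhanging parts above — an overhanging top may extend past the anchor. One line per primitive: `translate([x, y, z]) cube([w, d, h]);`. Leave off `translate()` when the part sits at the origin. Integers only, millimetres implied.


translate([127, 189, 0]) cube([3060, 113, 2250]);
translate([127, 2996, 0]) cube([3060, 113, 2250]);
translate([127, 302, 0]) cube([113, 2694, 2250]);
translate([3074, 302, 0]) cube([113, 2694, 2250]);


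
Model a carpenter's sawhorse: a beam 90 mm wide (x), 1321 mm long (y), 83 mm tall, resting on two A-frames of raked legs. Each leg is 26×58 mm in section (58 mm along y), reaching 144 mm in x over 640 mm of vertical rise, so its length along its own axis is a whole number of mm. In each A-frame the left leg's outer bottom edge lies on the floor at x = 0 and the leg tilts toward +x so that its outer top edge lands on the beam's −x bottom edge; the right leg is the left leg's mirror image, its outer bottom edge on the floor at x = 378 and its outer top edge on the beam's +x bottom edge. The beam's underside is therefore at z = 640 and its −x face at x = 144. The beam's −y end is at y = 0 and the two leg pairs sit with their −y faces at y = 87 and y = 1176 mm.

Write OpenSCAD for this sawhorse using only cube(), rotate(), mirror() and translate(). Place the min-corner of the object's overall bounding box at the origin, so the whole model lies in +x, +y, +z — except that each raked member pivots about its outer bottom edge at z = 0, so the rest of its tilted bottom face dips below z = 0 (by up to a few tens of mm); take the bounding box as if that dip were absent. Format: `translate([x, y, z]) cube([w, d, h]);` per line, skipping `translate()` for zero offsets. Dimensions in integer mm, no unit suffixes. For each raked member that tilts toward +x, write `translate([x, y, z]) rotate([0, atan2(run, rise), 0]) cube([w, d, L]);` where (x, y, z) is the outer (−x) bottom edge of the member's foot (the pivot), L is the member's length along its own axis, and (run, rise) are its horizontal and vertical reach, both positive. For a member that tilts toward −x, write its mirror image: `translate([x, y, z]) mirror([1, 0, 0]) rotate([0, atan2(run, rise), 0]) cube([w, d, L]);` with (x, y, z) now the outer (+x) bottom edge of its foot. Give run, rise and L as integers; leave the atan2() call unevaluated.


translate([144, 0, 640]) cube([90, 1321, 83]);
translate([0, 87, 0]) rotate([0, atan2(144, 640), 0]) cube([26, 58, 656]);
translate([378, 87, 0]) mirror([1, 0, 0]) rotate([0, atan2(144, 640), 0]) cube([26, 58, 656]);
translate([0, 1176, 0]) rotate([0, atan2(144, 640), 0]) cube([26, 58, 656]);
translate([378, 1176, 0]) mirror([1, 0, 0]) rotate([0, atan2(144, 640), 0]) cube([26, 58, 656]);


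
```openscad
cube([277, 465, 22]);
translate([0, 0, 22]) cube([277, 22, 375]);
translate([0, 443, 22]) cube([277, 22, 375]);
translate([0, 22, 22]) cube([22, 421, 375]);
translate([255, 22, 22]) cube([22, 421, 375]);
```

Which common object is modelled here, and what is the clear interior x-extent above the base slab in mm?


An open box. The internal width is 233 mm.

A 277×465 base slab with four walls standing on it — an open box. The base is 277 mm wide and the walls are 22 mm thick, so the internal width is 277 − 2 × 22 = 233 mm.


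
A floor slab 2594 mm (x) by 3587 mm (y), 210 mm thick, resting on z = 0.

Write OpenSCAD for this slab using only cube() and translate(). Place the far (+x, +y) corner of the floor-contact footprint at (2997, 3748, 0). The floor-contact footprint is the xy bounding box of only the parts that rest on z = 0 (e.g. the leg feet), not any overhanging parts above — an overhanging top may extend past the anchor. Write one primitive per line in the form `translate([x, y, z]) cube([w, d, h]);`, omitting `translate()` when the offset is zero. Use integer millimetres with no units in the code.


translate([403, 161, 0]) cube([2594, 3587, 210]);


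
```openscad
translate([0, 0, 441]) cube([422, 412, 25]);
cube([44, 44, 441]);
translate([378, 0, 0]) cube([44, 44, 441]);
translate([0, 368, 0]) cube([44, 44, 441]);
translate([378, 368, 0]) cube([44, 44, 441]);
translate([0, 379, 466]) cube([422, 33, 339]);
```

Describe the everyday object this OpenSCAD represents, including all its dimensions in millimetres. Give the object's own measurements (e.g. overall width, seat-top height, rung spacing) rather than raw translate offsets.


A chair. The seat is a 422×412×25 mm slab with its top at z = 466 mm, on four 44×44 mm corner legs (flush with the seat edges, standing on z = 0). A flat backrest 33 mm thick, 339 mm tall, spans the full seat width and rises from the seat top along its +y edge, rear face flush with the rear of the seat.


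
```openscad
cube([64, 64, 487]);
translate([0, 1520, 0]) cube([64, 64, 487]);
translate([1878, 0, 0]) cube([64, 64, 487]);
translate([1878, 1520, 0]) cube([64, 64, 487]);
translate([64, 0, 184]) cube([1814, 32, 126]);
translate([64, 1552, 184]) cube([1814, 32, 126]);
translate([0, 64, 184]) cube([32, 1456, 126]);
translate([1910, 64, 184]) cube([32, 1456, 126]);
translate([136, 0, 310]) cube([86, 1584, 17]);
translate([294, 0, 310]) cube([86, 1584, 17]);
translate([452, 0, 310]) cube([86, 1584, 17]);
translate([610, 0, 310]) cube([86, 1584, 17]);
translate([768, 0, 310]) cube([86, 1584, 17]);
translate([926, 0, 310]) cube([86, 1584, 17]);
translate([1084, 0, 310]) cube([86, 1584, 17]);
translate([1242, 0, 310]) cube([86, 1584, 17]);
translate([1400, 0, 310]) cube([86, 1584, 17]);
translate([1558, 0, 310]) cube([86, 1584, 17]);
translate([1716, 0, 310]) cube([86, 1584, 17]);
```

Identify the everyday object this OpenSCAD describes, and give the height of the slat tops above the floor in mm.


A bed frame. The slat-top height is 327 mm.

Four posts, four rails, and a row of slats — a bed frame. Slats sit on the rails at z = 184 + 126 = 310; with slat thickness 17, the top is 327 mm.


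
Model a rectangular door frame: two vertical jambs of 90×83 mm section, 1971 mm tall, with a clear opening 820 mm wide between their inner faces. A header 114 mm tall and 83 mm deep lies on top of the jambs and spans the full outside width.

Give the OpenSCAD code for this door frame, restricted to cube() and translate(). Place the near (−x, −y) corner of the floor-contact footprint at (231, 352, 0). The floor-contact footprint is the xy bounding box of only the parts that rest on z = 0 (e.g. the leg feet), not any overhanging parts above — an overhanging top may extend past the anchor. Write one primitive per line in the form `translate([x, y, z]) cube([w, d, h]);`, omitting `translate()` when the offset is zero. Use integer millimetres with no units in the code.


translate([231, 352, 0]) cube([90, 83, 1971]);
translate([1141, 352, 0]) cube([90, 83, 1971]);
translate([231, 352, 1971]) cube([1000, 83, 114]);


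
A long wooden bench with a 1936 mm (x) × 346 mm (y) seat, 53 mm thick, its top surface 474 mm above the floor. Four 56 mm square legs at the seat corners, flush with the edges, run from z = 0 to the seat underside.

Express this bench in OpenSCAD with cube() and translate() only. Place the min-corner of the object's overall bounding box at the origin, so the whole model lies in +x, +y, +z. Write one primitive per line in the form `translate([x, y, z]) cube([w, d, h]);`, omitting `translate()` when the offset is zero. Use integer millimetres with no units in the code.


translate([0, 0, 421]) cube([1936, 346, 53]);
cube([56, 56, 421]);
translate([0, 290, 0]) cube([56, 56, 421]);
translate([1880, 0, 0]) cube([56, 56, 421]);
translate([1880, 290, 0]) cube([56, 56, 421]);


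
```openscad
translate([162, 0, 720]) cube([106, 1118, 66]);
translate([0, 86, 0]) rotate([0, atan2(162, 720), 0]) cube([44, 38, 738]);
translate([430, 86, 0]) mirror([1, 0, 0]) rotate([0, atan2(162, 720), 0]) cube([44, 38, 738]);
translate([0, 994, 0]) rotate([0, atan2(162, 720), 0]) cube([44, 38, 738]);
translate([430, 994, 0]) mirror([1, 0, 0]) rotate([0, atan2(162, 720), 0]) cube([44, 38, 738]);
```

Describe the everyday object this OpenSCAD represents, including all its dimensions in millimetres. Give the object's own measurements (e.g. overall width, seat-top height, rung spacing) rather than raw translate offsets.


A sawhorse. A 106×1118×66 mm beam (x, y, z) sits on two A-frame leg pairs. Each pair is two raked legs of 44×38 mm section (38 mm along y) splaying symmetrically in x. Each leg rises 720 mm vertically over 162 mm of horizontal reach and is 738 mm long along its own axis. Every leg's outer bottom edge rests on the floor and its outer top edge meets a bottom edge of the beam — the left legs (tilting toward +x) meet the beam's −x bottom edge, the right legs (their mirror images, tilting toward −x) meet its +x bottom edge — so the leg tops tuck under the beam, the beam's underside is 720 mm above the floor, and the feet are 430 mm apart outside-to-outside with the beam centred between them. The two leg pairs are set in 86 mm from either end of the beam.


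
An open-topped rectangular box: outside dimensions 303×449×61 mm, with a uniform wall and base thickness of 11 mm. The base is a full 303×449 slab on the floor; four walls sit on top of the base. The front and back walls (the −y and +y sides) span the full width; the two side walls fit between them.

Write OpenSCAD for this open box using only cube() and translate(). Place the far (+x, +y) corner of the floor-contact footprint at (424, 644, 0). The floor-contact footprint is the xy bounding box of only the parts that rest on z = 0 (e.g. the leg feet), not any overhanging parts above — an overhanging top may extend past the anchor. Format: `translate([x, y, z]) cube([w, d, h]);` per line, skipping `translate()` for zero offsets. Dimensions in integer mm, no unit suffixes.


translate([121, 195, 0]) cube([303, 449, 11]);
translate([121, 195, 11]) cube([303, 11, 50]);
translate([121, 633, 11]) cube([303, 11, 50]);
translate([121, 206, 11]) cube([11, 427, 50]);
translate([413, 206, 11]) cube([11, 427, 50]);


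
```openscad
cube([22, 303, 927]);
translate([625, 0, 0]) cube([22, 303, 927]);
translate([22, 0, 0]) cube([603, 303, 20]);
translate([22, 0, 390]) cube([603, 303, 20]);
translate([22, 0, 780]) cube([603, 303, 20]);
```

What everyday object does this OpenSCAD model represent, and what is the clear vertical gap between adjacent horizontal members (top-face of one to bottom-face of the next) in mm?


A bookshelf. The clear shelf gap is 370 mm.

Two tall side panels with 3 horizontal boards between them — a bookshelf. The first two shelf undersides are at z = 0 and z = 390; with shelf thickness 20, the clear gap is 390 − 0 − 20 = 370 mm.


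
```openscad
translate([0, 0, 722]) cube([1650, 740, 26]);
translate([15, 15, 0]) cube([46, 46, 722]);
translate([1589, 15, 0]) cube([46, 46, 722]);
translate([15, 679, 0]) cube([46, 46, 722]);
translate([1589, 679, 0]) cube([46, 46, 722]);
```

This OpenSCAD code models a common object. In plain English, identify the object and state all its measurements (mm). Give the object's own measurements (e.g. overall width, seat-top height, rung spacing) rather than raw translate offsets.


A table: top 1650 mm (x) × 740 mm (y), 26 mm thick, upper face at z = 748 mm, on four 46×46 mm square legs, each inset 15 mm from the nearest pair of top edges from z = 0 to the bottom of the top.


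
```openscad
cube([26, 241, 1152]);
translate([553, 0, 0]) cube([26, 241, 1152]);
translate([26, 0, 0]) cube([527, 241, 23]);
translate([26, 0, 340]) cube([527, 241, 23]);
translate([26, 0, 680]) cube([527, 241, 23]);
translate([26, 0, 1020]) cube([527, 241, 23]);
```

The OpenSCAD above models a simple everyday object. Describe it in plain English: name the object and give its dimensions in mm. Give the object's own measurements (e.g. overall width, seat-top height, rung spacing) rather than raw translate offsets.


An open bookshelf. Two side panels, each 26 mm thick, 241 mm deep and 1152 mm tall, stand 579 mm apart (outside-to-outside). Between them sit 4 shelves, each 23 mm thick and 241 mm deep, spanning the full gap between the sides. The bottom shelf rests on the floor (its underside at z = 0) and the clear gap between one shelf's top and the next shelf's underside is 317 mm.


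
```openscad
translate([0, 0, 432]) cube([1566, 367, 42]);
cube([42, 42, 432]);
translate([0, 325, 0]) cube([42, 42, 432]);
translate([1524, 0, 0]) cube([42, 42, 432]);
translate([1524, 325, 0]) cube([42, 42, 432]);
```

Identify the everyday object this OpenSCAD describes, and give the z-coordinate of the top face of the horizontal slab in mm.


A bench. The seat-top height is 474 mm.

A long slab on four corner posts — a bench. The slab sits at z = 432 with thickness 42, so the top is 432 + 42 = 474 mm.


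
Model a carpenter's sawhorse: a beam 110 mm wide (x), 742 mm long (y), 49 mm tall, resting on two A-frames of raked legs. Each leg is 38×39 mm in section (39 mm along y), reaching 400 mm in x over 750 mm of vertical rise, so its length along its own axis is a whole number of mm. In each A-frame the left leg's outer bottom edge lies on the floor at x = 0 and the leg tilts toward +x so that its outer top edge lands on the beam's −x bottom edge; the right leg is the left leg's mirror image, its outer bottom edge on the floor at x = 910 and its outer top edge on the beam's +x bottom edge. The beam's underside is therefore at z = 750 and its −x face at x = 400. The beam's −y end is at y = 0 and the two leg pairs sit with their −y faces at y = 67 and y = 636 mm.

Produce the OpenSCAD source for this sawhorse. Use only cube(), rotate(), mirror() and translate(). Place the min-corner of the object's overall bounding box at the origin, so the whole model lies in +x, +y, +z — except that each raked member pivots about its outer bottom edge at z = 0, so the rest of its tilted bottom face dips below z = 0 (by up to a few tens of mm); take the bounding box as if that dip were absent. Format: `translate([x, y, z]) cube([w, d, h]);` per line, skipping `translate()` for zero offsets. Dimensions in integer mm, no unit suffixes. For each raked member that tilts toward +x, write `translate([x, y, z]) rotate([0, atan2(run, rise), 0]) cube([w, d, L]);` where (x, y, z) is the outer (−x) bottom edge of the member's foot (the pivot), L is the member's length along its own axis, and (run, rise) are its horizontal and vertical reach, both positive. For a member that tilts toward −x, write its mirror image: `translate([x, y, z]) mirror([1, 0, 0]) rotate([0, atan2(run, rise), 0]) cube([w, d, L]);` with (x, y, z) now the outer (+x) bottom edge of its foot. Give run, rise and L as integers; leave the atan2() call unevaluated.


translate([400, 0, 750]) cube([110, 742, 49]);
translate([0, 67, 0]) rotate([0, atan2(400, 750), 0]) cube([38, 39, 850]);
translate([910, 67, 0]) mirror([1, 0, 0]) rotate([0, atan2(400, 750), 0]) cube([38, 39, 850]);
translate([0, 636, 0]) rotate([0, atan2(400, 750), 0]) cube([38, 39, 850]);
translate([910, 636, 0]) mirror([1, 0, 0]) rotate([0, atan2(400, 750), 0]) cube([38, 39, 850]);


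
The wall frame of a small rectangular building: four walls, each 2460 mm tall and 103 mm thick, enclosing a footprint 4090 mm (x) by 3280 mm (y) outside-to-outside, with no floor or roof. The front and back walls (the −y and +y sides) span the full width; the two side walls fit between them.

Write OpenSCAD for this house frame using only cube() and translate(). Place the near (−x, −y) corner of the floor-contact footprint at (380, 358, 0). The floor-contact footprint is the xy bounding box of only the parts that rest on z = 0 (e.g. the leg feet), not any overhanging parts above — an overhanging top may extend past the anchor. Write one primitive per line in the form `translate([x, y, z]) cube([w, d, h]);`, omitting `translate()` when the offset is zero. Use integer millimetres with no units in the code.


translate([380, 358, 0]) cube([4090, 103, 2460]);
translate([380, 3535, 0]) cube([4090, 103, 2460]);
translate([380, 461, 0]) cube([103, 3074, 2460]);
translate([4367, 461, 0]) cube([103, 3074, 2460]);


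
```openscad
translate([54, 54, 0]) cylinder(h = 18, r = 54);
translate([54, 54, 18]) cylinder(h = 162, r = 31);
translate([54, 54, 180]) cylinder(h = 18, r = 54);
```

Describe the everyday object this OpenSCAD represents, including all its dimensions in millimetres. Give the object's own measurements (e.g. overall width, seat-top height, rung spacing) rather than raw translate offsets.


A spool: two coaxial disc flanges of radius 54 mm and thickness 18 mm, joined by a core cylinder of radius 31 mm and height 162 mm. The lower flange rests on z = 0 and the three cylinders share a vertical axis.


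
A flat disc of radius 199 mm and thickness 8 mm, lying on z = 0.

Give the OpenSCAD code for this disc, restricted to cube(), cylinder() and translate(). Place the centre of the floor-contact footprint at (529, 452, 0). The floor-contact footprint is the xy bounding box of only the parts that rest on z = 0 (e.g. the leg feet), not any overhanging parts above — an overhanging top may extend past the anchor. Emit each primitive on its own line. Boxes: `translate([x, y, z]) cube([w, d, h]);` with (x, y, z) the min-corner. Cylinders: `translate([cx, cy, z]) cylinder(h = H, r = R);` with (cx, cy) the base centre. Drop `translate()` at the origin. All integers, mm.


translate([529, 452, 0]) cylinder(h = 8, r = 199);


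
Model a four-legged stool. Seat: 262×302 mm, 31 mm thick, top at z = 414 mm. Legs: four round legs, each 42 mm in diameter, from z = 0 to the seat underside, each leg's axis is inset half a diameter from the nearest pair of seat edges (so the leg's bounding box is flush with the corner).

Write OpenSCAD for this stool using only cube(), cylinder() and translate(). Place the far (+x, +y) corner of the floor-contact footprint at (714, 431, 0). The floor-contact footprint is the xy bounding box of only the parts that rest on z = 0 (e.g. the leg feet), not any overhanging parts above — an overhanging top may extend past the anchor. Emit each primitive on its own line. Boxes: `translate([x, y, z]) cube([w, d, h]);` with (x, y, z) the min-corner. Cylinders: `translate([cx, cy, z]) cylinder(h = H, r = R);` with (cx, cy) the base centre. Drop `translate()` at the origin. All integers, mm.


// leg_h = 414 - 31 = 383
translate([452, 129, 383]) cube([262, 302, 31]);
translate([473, 150, 0]) cylinder(h = 383, r = 21);
translate([693, 150, 0]) cylinder(h = 383, r = 21);
translate([473, 410, 0]) cylinder(h = 383, r = 21);
translate([693, 410, 0]) cylinder(h = 383, r = 21);


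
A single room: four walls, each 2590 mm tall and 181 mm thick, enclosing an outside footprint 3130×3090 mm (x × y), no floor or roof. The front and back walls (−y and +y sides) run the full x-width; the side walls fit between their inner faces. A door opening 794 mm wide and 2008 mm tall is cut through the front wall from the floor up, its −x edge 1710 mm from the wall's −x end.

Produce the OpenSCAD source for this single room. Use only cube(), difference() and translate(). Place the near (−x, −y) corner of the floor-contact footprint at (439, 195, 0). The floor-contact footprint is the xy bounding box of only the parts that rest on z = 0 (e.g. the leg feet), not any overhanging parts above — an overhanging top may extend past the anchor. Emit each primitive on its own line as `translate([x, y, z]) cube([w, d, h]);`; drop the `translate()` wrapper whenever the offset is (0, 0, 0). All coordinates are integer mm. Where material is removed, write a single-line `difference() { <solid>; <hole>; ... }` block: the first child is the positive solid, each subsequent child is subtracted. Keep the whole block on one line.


difference() { translate([439, 195, 0]) cube([3130, 181, 2590]); translate([2149, 195, 0]) cube([794, 181, 2008]); }
translate([439, 3104, 0]) cube([3130, 181, 2590]);
translate([439, 376, 0]) cube([181, 2728, 2590]);
translate([3388, 376, 0]) cube([181, 2728, 2590]);


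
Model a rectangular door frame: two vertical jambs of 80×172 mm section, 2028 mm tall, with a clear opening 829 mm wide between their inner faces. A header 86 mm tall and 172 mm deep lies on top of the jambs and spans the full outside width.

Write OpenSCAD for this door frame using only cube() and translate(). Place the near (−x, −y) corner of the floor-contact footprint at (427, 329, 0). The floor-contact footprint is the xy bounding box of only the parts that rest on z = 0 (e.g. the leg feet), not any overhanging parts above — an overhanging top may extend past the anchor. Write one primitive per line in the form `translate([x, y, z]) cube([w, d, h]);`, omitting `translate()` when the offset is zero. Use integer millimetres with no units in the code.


translate([427, 329, 0]) cube([80, 172, 2028]);
translate([1336, 329, 0]) cube([80, 172, 2028]);
translate([427, 329, 2028]) cube([989, 172, 86]);


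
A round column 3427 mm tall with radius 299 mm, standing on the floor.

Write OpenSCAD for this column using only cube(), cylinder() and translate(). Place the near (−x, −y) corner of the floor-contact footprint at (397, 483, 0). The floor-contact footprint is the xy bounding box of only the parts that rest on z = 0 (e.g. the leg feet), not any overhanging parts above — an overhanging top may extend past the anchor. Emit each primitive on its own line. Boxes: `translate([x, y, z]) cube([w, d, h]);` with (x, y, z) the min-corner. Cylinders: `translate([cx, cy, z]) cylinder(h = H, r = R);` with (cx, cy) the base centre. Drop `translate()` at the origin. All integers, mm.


translate([696, 782, 0]) cylinder(h = 3427, r = 299);


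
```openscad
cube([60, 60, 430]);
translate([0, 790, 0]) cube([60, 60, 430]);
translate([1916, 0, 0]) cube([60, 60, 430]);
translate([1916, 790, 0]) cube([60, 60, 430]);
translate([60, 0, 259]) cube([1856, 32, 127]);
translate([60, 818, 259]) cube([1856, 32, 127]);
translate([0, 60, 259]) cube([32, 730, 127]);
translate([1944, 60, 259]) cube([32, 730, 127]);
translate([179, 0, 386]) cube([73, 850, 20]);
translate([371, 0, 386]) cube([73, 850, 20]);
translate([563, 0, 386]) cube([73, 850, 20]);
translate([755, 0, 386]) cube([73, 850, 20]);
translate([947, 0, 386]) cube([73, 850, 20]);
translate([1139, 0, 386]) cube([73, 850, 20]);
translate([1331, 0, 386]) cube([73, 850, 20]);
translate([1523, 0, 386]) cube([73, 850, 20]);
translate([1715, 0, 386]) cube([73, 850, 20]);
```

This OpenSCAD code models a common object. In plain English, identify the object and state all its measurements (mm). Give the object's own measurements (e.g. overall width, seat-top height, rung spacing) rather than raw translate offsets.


A bed frame 1976 mm long (x) by 850 mm wide (y). Four 60×60 mm corner posts, 430 mm tall, at the corners of the footprint. Four rails of 32 mm thickness and 127 mm height run between adjacent posts with their undersides at z = 259 mm, their outer faces flush with the outside of the frame (the two x-running rails run between the posts' inner faces; the two y-running rails run between the posts' inner faces). 9 slats, each 73 mm wide (x) and 20 mm thick, lie across the top of the two x-running rails, running the full 850 mm width of the frame in y; along x they sit between the end posts with a 119 mm gap after the −x posts and between neighbouring slats, leaving 128 mm before the +x posts.


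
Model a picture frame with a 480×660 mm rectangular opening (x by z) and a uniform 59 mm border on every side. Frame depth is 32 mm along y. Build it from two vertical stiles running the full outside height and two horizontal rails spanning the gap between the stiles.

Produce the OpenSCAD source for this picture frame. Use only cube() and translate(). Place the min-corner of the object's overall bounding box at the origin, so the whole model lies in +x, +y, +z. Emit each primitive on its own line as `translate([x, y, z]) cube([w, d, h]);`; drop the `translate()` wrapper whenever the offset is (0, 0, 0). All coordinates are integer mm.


cube([59, 32, 778]);
translate([539, 0, 0]) cube([59, 32, 778]);
translate([59, 0, 0]) cube([480, 32, 59]);
translate([59, 0, 719]) cube([480, 32, 59]);


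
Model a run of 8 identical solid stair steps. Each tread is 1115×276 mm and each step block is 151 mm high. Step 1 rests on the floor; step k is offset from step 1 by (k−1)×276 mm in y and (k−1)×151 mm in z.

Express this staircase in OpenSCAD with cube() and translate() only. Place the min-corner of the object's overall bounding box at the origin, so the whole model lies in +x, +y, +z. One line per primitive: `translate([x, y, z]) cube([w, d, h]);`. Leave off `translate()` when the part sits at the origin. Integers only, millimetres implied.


cube([1115, 276, 151]);
translate([0, 276, 151]) cube([1115, 276, 151]);
translate([0, 552, 302]) cube([1115, 276, 151]);
translate([0, 828, 453]) cube([1115, 276, 151]);
translate([0, 1104, 604]) cube([1115, 276, 151]);
translate([0, 1380, 755]) cube([1115, 276, 151]);
translate([0, 1656, 906]) cube([1115, 276, 151]);
translate([0, 1932, 1057]) cube([1115, 276, 151]);


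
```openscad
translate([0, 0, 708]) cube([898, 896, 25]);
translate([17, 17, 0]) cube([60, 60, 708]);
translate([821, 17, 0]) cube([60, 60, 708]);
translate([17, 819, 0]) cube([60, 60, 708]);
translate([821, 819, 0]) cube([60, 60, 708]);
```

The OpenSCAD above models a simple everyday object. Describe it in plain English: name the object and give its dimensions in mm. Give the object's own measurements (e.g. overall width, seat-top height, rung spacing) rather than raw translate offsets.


A table: top 898 mm (x) × 896 mm (y), 25 mm thick, upper face at z = 733 mm, on four 60×60 mm square legs, each inset 17 mm from the nearest pair of top edges from z = 0 to the bottom of the top.


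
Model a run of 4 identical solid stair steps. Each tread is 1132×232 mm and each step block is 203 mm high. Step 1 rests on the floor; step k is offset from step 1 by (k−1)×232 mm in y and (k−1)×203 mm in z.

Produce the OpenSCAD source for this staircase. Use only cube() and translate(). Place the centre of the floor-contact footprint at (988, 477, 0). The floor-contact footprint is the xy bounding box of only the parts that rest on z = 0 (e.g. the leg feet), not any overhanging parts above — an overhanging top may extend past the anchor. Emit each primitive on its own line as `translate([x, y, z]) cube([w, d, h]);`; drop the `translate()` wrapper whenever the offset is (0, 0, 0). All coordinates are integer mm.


translate([422, 361, 0]) cube([1132, 232, 203]);
translate([422, 593, 203]) cube([1132, 232, 203]);
translate([422, 825, 406]) cube([1132, 232, 203]);
translate([422, 1057, 609]) cube([1132, 232, 203]);


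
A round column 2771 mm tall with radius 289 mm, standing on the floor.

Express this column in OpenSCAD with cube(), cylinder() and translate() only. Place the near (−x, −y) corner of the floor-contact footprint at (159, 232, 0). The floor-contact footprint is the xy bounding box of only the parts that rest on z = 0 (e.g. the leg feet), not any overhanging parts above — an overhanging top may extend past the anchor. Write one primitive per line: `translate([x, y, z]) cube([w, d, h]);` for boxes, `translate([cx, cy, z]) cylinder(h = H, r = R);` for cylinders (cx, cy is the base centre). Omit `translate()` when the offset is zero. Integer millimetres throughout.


translate([448, 521, 0]) cylinder(h = 2771, r = 289);


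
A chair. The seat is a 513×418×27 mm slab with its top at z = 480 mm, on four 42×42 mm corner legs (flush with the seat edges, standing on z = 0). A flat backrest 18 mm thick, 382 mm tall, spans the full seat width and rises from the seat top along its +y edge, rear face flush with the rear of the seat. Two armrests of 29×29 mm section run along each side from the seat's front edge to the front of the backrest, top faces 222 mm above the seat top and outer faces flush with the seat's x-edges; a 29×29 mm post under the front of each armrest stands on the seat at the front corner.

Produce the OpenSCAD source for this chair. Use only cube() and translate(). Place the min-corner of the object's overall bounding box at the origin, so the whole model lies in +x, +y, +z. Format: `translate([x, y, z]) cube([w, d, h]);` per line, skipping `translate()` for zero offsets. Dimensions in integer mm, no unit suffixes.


translate([0, 0, 453]) cube([513, 418, 27]);
cube([42, 42, 453]);
translate([471, 0, 0]) cube([42, 42, 453]);
translate([0, 376, 0]) cube([42, 42, 453]);
translate([471, 376, 0]) cube([42, 42, 453]);
translate([0, 400, 480]) cube([513, 18, 382]);
translate([0, 0, 673]) cube([29, 400, 29]);
translate([484, 0, 673]) cube([29, 400, 29]);
translate([0, 0, 480]) cube([29, 29, 193]);
translate([484, 0, 480]) cube([29, 29, 193]);


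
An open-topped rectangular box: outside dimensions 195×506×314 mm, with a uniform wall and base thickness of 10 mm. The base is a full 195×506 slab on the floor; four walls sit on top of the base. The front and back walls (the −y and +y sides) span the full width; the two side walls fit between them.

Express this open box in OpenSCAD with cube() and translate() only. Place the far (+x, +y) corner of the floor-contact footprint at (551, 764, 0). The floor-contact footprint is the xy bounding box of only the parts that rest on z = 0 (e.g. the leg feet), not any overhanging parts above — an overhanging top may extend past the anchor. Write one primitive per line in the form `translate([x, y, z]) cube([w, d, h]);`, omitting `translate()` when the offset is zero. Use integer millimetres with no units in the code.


translate([356, 258, 0]) cube([195, 506, 10]);
translate([356, 258, 10]) cube([195, 10, 304]);
translate([356, 754, 10]) cube([195, 10, 304]);
translate([356, 268, 10]) cube([10, 486, 304]);
translate([541, 268, 10]) cube([10, 486, 304]);


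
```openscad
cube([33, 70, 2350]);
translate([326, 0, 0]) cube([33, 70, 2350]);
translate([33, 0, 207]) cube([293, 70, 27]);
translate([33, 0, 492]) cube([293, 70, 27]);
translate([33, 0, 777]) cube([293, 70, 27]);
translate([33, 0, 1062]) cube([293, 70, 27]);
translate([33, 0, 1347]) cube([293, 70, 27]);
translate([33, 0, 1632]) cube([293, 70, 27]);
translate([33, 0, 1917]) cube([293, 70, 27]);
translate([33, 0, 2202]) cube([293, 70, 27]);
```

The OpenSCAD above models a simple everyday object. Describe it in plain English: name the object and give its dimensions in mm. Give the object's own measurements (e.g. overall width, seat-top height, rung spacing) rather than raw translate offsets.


A straight ladder. Two 33×70 mm vertical rails, 2350 mm tall, stand 359 mm apart (outside-to-outside) with their front faces coplanar on the −y side. 8 rungs, each 70 mm deep and 27 mm tall, span between the inner faces of the rails, front faces flush with the rails. The lowest rung's underside is at z = 207 mm and rungs are spaced 285 mm apart (underside to underside).


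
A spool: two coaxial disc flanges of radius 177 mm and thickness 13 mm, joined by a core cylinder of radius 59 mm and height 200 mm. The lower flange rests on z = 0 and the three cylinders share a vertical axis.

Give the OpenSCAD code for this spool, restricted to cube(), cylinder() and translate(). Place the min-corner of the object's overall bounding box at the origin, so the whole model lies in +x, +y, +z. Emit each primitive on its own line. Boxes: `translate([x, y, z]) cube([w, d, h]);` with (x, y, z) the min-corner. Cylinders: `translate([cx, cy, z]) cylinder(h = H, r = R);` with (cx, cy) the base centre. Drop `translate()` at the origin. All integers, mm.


translate([177, 177, 0]) cylinder(h = 13, r = 177);
translate([177, 177, 13]) cylinder(h = 200, r = 59);
translate([177, 177, 213]) cylinder(h = 13, r = 177);


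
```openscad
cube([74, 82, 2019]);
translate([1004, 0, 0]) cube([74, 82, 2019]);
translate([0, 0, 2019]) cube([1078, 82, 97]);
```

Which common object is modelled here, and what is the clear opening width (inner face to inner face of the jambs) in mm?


A door frame. The clear opening width is 930 mm.

Two 2019 mm tall posts with a header on top — a door frame. The left jamb is 74 mm wide at x = 0; the right jamb starts at x = 1004. The clear opening is 1004 − 74 = 930 mm.


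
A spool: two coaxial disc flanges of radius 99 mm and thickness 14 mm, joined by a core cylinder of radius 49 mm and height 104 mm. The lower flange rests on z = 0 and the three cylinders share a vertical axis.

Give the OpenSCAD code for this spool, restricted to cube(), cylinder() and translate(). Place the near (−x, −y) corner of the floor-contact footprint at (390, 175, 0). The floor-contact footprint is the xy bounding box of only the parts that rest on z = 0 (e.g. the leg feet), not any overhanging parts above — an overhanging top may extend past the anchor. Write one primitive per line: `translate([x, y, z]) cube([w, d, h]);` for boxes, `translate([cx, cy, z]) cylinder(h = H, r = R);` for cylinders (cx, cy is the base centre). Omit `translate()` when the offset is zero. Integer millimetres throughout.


translate([489, 274, 0]) cylinder(h = 14, r = 99);
translate([489, 274, 14]) cylinder(h = 104, r = 49);
translate([489, 274, 118]) cylinder(h = 14, r = 99);


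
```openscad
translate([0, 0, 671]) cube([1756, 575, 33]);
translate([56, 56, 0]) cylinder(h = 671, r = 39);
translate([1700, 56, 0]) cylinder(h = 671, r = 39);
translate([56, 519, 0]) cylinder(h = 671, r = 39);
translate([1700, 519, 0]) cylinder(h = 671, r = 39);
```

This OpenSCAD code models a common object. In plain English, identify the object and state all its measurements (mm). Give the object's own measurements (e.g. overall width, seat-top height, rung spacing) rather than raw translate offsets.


A table: top 1756 mm (x) × 575 mm (y), 33 mm thick, upper face at z = 704 mm, on four round legs of 78 mm diameter, each leg's bounding box inset 17 mm from the nearest pair of top edges from z = 0 to the bottom of the top.


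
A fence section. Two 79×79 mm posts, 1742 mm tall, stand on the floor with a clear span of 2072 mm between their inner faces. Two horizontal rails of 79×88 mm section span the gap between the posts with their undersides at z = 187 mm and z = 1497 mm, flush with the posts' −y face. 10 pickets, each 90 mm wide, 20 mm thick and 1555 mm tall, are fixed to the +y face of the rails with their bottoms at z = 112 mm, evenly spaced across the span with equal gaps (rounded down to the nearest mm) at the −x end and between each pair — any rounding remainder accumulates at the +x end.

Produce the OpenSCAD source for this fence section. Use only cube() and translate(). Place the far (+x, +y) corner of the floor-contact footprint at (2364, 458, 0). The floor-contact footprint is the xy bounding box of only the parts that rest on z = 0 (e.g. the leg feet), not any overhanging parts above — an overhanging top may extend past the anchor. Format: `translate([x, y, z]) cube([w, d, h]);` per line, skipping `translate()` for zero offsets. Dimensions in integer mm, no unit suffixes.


translate([134, 379, 0]) cube([79, 79, 1742]);
translate([2285, 379, 0]) cube([79, 79, 1742]);
translate([213, 379, 187]) cube([2072, 79, 88]);
translate([213, 379, 1497]) cube([2072, 79, 88]);
translate([319, 458, 112]) cube([90, 20, 1555]);
translate([515, 458, 112]) cube([90, 20, 1555]);
translate([711, 458, 112]) cube([90, 20, 1555]);
translate([907, 458, 112]) cube([90, 20, 1555]);
translate([1103, 458, 112]) cube([90, 20, 1555]);
translate([1299, 458, 112]) cube([90, 20, 1555]);
translate([1495, 458, 112]) cube([90, 20, 1555]);
translate([1691, 458, 112]) cube([90, 20, 1555]);
translate([1887, 458, 112]) cube([90, 20, 1555]);
translate([2083, 458, 112]) cube([90, 20, 1555]);


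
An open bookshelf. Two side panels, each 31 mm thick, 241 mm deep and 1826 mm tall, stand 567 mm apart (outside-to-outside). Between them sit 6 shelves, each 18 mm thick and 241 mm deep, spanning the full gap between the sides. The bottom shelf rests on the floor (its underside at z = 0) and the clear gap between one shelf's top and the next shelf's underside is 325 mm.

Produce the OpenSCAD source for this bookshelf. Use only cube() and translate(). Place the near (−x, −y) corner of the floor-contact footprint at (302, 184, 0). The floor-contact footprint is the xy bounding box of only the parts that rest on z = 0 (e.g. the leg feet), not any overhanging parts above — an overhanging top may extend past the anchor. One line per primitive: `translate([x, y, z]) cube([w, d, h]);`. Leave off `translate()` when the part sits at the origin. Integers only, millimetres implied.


translate([302, 184, 0]) cube([31, 241, 1826]);
translate([838, 184, 0]) cube([31, 241, 1826]);
translate([333, 184, 0]) cube([505, 241, 18]);
translate([333, 184, 343]) cube([505, 241, 18]);
translate([333, 184, 686]) cube([505, 241, 18]);
translate([333, 184, 1029]) cube([505, 241, 18]);
translate([333, 184, 1372]) cube([505, 241, 18]);
translate([333, 184, 1715]) cube([505, 241, 18]);


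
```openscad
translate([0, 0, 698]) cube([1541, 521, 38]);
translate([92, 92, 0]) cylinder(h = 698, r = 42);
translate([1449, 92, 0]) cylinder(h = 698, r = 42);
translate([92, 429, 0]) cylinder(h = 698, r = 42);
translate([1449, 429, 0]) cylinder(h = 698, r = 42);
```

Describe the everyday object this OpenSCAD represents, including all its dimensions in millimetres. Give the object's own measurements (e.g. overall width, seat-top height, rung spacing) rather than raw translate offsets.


A table: top 1541 mm (x) × 521 mm (y), 38 mm thick, upper face at z = 736 mm, on four round legs of 84 mm diameter, each leg's bounding box inset 50 mm from the nearest pair of top edges from z = 0 to the bottom of the top.


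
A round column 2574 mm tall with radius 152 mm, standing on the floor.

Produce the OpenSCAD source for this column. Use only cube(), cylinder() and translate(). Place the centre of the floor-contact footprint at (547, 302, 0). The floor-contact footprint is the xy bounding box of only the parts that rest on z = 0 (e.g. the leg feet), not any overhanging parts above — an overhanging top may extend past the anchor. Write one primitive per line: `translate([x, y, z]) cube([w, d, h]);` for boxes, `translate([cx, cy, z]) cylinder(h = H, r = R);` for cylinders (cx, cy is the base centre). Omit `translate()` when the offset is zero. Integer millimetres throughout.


translate([547, 302, 0]) cylinder(h = 2574, r = 152);


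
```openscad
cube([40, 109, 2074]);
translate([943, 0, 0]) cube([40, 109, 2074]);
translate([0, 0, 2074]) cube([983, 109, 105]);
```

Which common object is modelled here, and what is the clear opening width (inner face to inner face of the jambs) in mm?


A door frame. The clear opening width is 903 mm.

Two 2074 mm tall posts with a header on top — a door frame. The left jamb is 40 mm wide at x = 0; the right jamb starts at x = 943. The clear opening is 943 − 40 = 903 mm.
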